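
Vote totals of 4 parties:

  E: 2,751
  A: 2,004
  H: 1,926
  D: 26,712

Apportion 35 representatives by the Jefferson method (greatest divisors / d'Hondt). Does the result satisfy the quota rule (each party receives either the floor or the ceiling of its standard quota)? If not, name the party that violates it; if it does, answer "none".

D

Standard quotas: E 2.883, A 2.100, H 2.019, D 27.997.
Jefferson allocation: E 2, A 2, H 2, D 29.
D has quota 27.997 (lower 27, upper 28) but receives 29 — outside the quota interval.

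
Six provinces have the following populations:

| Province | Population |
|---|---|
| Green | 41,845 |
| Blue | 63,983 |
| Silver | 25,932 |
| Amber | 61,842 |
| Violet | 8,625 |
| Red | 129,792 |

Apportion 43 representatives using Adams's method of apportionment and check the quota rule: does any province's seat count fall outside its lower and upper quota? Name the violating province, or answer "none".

none

Standard quotas: Green 5.419, Blue 8.286, Silver 3.358, Amber 8.009, Violet 1.117, Red 16.809.
Adams allocation: Green 5, Blue 8, Silver 4, Amber 8, Violet 2, Red 16.
Every allocation lies between the lower and upper quota.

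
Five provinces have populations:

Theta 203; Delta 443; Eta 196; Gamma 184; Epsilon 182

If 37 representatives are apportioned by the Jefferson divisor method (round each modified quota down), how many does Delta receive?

14

Standard divisor 1208/37 ≈ 32.649; standard quotas: Theta 6.218, Delta 13.569, Eta 6.003, Gamma 5.636, Epsilon 5.575.
Rounding down gives 6, 13, 6, 5, 5 = 35 seats, so the divisor must be adjusted.
With modified divisor 30.5: modified quotas Theta 6.656, Delta 14.525, Eta 6.426, Gamma 6.033, Epsilon 5.967.
Rounding down: Theta 6, Delta 14, Eta 6, Gamma 6, Epsilon 5 (total 37).
Delta receives 14.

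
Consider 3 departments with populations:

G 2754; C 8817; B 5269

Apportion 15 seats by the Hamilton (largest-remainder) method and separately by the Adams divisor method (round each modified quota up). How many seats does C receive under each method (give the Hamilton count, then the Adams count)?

Hamilton: G 2, C 8, B 5.
Adams: G 3, C 7, B 5.
C gets 8 under Hamilton and 7 under Adams.

8 and 7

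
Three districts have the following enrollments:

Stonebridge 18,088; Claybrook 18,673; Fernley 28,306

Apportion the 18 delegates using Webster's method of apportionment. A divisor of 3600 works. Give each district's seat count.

Stonebridge: 5, Claybrook: 5, Fernley: 8

With modified divisor 3600: modified quotas Stonebridge 5.024, Claybrook 5.187, Fernley 7.863.
Rounding to the nearest integer: Stonebridge 5, Claybrook 5, Fernley 8 (total 18).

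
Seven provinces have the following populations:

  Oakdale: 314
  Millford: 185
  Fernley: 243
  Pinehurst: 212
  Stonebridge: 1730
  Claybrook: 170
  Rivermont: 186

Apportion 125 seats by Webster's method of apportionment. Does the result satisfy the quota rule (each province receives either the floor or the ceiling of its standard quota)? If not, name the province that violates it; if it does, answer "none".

Stonebridge

Standard quotas: Oakdale 12.911, Millford 7.607, Fernley 9.992, Pinehurst 8.717, Stonebridge 71.135, Claybrook 6.990, Rivermont 7.648.
Webster allocation: Oakdale 13, Millford 8, Fernley 10, Pinehurst 9, Stonebridge 70, Claybrook 7, Rivermont 8.
Stonebridge has quota 71.135 (lower 71, upper 72) but receives 70 — outside the quota interval.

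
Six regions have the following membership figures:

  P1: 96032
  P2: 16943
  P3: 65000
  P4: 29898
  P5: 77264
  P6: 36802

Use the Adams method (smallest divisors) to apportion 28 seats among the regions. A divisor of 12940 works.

P1: 8; P2: 2; P3: 6; P4: 3; P5: 6; P6: 3

With modified divisor 12940: modified quotas P1 7.421, P2 1.309, P3 5.023, P4 2.311, P5 5.971, P6 2.844.
Rounding up: P1 8, P2 2, P3 6, P4 3, P5 6, P6 3 (total 28).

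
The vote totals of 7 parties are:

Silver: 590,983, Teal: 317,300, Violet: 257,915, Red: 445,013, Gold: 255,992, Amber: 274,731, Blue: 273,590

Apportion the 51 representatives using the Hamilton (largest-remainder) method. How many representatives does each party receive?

Total 2415524; standard divisor 2415524/51 ≈ 47363.216.
Standard quotas: Silver 12.4777, Teal 6.6993, Violet 5.4455, Red 9.3958, Gold 5.4049, Amber 5.8005, Blue 5.7764.
Lower quotas: Silver 12, Teal 6, Violet 5, Red 9, Gold 5, Amber 5, Blue 5 (sum 47, leaving 4 seats).
Remainders in descending order: Amber 0.8005, Blue 0.7764, Teal 0.6993, Silver 0.4777, Violet 0.4455, Gold 0.4049, Red 0.3958.
Largest remainders: Amber, Blue, Teal, Silver receive the extra seats.

Silver: 13; Teal: 7; Violet: 5; Red: 9; Gold: 5; Amber: 6; Blue: 6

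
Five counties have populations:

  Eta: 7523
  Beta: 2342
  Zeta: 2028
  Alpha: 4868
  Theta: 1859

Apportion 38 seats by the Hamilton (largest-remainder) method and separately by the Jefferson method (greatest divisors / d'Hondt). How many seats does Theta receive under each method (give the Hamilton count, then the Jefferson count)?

Hamilton: Eta 15, Beta 5, Zeta 4, Alpha 10, Theta 4.
Jefferson: Eta 16, Beta 5, Zeta 4, Alpha 10, Theta 3.
Theta gets 4 under Hamilton and 3 under Jefferson.

4 and 3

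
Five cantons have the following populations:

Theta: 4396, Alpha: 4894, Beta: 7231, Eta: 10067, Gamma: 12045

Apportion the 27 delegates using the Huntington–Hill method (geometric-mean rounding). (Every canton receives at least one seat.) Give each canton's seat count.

With divisor 1416: modified quotas Theta 3.105, Alpha 3.456, Beta 5.107, Eta 7.109, Gamma 8.506.
Geometric-mean thresholds: Theta √(3·4)=3.464, Alpha √(3·4)=3.464, Beta √(5·6)=5.477, Eta √(7·8)=7.483, Gamma √(8·9)=8.485.
Each quota rounded against its threshold gives Theta 3, Alpha 3, Beta 5, Eta 7, Gamma 9 (total 27).

Theta 3, Alpha 3, Beta 5, Eta 7, Gamma 9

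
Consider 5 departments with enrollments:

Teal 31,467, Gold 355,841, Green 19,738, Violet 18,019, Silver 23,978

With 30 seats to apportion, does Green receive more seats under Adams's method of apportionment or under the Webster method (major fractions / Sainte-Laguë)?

Adams

Adams: Teal 2, Gold 22, Green 2, Violet 2, Silver 2.
Webster: Teal 2, Gold 24, Green 1, Violet 1, Silver 2.
Green gets 2 under Adams and 1 under Webster.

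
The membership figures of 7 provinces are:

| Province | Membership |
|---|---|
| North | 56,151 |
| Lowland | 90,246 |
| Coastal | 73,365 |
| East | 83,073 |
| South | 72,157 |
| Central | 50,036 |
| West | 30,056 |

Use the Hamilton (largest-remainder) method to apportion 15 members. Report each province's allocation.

North 2, Lowland 3, Coastal 2, East 3, South 2, Central 2, West 1

Total 455084; standard divisor 455084/15 ≈ 30338.933.
Standard quotas: North 1.8508, Lowland 2.9746, Coastal 2.4182, East 2.7382, South 2.3784, Central 1.6492, West 0.9907.
Lower quotas: North 1, Lowland 2, Coastal 2, East 2, South 2, Central 1, West 0 (sum 10, leaving 5 seats).
Remainders in descending order: West 0.9907, Lowland 0.9746, North 0.8508, East 0.7382, Central 0.6492, Coastal 0.4182, South 0.3784.
Largest remainders: West, Lowland, North, East, Central receive the extra seats.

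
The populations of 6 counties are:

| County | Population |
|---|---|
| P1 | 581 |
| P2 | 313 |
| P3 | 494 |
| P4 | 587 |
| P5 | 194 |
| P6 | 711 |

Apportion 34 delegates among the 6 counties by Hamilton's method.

P1: 7, P2: 4, P3: 6, P4: 7, P5: 2, P6: 8

Total 2880; standard divisor 2880/34 ≈ 84.706.
Standard quotas: P1 6.859, P2 3.695, P3 5.832, P4 6.930, P5 2.290, P6 8.394.
Lower quotas: P1 6, P2 3, P3 5, P4 6, P5 2, P6 8 (sum 30, leaving 4 seats).
Remainders in descending order: P4 0.930, P1 0.859, P3 0.832, P2 0.695, P6 0.394, P5 0.290.
Largest remainders: P4, P1, P3, P2 receive the extra seats.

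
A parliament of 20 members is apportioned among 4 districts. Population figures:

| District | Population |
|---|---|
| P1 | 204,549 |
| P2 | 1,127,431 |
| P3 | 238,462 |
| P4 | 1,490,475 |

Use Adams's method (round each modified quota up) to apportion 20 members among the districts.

P1=2, P2=7, P3=2, P4=9

Standard divisor 3060917/20 ≈ 153045.85; standard quotas: P1 1.337, P2 7.367, P3 1.558, P4 9.739.
Rounding up gives 2, 8, 2, 10 = 22 seats, so the divisor must be adjusted.
With modified divisor 176000: modified quotas P1 1.162, P2 6.406, P3 1.355, P4 8.469.
Rounding up: P1 2, P2 7, P3 2, P4 9 (total 20).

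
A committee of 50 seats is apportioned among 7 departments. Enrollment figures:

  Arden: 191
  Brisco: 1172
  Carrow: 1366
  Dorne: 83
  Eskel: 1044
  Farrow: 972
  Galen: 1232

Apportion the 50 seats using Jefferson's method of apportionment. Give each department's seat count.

Standard divisor 6060/50 ≈ 121.2; standard quotas: Arden 1.576, Brisco 9.670, Carrow 11.271, Dorne 0.685, Eskel 8.614, Farrow 8.020, Galen 10.165.
Rounding down gives 1, 9, 11, 0, 8, 8, 10 = 47 seats, so the divisor must be adjusted.
With modified divisor 113: modified quotas Arden 1.690, Brisco 10.372, Carrow 12.088, Dorne 0.735, Eskel 9.239, Farrow 8.602, Galen 10.903.
Rounding down: Arden 1, Brisco 10, Carrow 12, Dorne 0, Eskel 9, Farrow 8, Galen 10 (total 50).

Arden=1, Brisco=10, Carrow=12, Dorne=0, Eskel=9, Farrow=8, Galen=10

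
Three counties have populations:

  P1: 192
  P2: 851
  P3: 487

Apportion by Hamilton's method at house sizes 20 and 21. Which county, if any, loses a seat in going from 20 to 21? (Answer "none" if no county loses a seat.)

P1

At 20 seats: P1 3, P2 11, P3 6.
At 21 seats: P1 2, P2 12, P3 7.
P1 drops from 3 to 2.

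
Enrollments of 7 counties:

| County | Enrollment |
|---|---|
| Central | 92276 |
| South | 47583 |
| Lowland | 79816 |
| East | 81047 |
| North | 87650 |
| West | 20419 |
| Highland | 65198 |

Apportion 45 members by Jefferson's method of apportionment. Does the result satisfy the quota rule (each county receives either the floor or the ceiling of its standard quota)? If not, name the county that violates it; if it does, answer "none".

none

Standard quotas: Central 8.761, South 4.517, Lowland 7.578, East 7.695, North 8.321, West 1.939, Highland 6.190.
Jefferson allocation: Central 9, South 4, Lowland 8, East 8, North 8, West 2, Highland 6.
Every allocation lies between the lower and upper quota.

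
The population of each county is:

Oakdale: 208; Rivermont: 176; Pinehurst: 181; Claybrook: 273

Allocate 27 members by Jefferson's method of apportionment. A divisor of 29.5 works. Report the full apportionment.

Oakdale: 7; Rivermont: 5; Pinehurst: 6; Claybrook: 9

With modified divisor 29.5: modified quotas Oakdale 7.051, Rivermont 5.966, Pinehurst 6.136, Claybrook 9.254.
Rounding down: Oakdale 7, Rivermont 5, Pinehurst 6, Claybrook 9 (total 27).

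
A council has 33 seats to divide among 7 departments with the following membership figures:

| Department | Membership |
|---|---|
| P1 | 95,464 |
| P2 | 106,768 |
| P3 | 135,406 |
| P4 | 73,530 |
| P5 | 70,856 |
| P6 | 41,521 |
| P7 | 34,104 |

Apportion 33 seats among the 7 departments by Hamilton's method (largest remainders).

Standard divisor: 557649 ÷ 33 ≈ 16898.455.
Standard quotas: P1 5.6493, P2 6.3182, P3 8.0129, P4 4.3513, P5 4.1930, P6 2.4571, P7 2.0182.
Lower quotas: P1 5, P2 6, P3 8, P4 4, P5 4, P6 2, P7 2 (sum 31, leaving 2 seats).
Remainders in descending order: P1 0.6493, P6 0.4571, P4 0.3513, P2 0.3182, P5 0.1930, P7 0.0182, P3 0.0129.
The surplus seats go to P1, P6.

P1 6; P2 6; P3 8; P4 4; P5 4; P6 3; P7 2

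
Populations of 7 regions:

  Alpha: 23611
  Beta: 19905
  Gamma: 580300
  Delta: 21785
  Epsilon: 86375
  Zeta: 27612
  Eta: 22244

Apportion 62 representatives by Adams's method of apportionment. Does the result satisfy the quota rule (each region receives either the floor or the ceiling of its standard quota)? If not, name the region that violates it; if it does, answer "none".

Standard quotas: Alpha 1.872, Beta 1.578, Gamma 46.018, Delta 1.728, Epsilon 6.850, Zeta 2.190, Eta 1.764.
Adams allocation: Alpha 2, Beta 2, Gamma 44, Delta 2, Epsilon 7, Zeta 3, Eta 2.
Gamma has quota 46.018 (lower 46, upper 47) but receives 44 — outside the quota interval.

Gamma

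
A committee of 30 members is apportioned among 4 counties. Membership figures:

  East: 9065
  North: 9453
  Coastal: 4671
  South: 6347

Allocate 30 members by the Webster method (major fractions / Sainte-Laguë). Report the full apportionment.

East 9; North 10; Coastal 5; South 6

Standard divisor 29536/30 ≈ 984.533; standard quotas: East 9.207, North 9.602, Coastal 4.744, South 6.447.
Rounding to the nearest integer gives East 9, North 10, Coastal 5, South 6 — total 30, matching the house size, so no adjustment is needed.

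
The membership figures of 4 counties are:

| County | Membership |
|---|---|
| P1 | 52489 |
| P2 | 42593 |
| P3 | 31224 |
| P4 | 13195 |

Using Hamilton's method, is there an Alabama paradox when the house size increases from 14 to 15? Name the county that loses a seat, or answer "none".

At 14 seats: P1 5, P2 4, P3 3, P4 2.
At 15 seats: P1 6, P2 5, P3 3, P4 1.
P4 drops from 2 to 1.

P4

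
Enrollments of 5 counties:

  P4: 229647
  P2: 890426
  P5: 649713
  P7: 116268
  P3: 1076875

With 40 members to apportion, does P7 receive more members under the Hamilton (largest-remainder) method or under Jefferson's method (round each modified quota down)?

Hamilton

Hamilton: P4 3, P2 12, P5 9, P7 2, P3 14.
Jefferson: P4 3, P2 12, P5 9, P7 1, P3 15.
P7 gets 2 under Hamilton and 1 under Jefferson.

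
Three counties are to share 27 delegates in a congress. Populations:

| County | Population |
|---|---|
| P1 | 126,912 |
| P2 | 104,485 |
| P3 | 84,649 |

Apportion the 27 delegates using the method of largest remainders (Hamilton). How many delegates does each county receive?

P1=11; P2=9; P3=7

Standard divisor: 316046 ÷ 27 ≈ 11705.407.
Standard quotas: P1 10.8422, P2 8.9262, P3 7.2316.
Lower quotas: P1 10, P2 8, P3 7 (sum 25, leaving 2 seats).
Remainders in descending order: P2 0.9262, P1 0.8422, P3 0.2316.
Largest remainders: P2, P1 receive the extra seats.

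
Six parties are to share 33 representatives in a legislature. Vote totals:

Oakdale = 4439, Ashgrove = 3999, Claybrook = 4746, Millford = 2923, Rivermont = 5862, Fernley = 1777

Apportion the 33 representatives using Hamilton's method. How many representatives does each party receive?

Standard divisor: 23746 ÷ 33 ≈ 719.576.
Standard quotas: Oakdale 6.1689, Ashgrove 5.5574, Claybrook 6.5956, Millford 4.0621, Rivermont 8.1465, Fernley 2.4695.
Lower quotas: Oakdale 6, Ashgrove 5, Claybrook 6, Millford 4, Rivermont 8, Fernley 2 (sum 31, leaving 2 seats).
Remainders in descending order: Claybrook 0.5956, Ashgrove 0.5574, Fernley 0.4695, Oakdale 0.1689, Rivermont 0.1465, Millford 0.0621.
The surplus seats go to Claybrook, Ashgrove.

Oakdale=6, Ashgrove=6, Claybrook=7, Millford=4, Rivermont=8, Fernley=2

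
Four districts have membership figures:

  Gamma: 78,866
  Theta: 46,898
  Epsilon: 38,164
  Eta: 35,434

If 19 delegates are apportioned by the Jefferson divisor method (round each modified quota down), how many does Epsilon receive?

4

Standard divisor 199362/19 ≈ 10492.737; standard quotas: Gamma 7.516, Theta 4.470, Epsilon 3.637, Eta 3.377.
Rounding down gives 7, 4, 3, 3 = 17 seats, so the divisor must be adjusted.
With modified divisor 9460: modified quotas Gamma 8.337, Theta 4.958, Epsilon 4.034, Eta 3.746.
Rounding down: Gamma 8, Theta 4, Epsilon 4, Eta 3 (total 19).
Epsilon receives 4.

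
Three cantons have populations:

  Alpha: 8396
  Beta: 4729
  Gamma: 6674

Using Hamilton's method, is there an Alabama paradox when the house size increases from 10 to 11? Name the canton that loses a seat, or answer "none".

Beta

At 10 seats: Alpha 4, Beta 3, Gamma 3.
At 11 seats: Alpha 5, Beta 2, Gamma 4.
Beta drops from 3 to 2.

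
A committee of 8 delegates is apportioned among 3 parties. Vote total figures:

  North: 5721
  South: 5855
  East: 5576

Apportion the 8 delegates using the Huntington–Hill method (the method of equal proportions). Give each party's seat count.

With divisor 2306: modified quotas North 2.481, South 2.539, East 2.418.
Geometric-mean thresholds: North √(2·3)=2.449, South √(2·3)=2.449, East √(2·3)=2.449.
Each quota rounded against its threshold gives North 3, South 3, East 2 (total 8).

North 3, South 3, East 2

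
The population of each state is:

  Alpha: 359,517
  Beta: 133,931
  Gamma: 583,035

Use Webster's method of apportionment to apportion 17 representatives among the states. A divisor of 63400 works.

Alpha: 6, Beta: 2, Gamma: 9

With modified divisor 63400: modified quotas Alpha 5.671, Beta 2.112, Gamma 9.196.
Rounding to the nearest integer: Alpha 6, Beta 2, Gamma 9 (total 17).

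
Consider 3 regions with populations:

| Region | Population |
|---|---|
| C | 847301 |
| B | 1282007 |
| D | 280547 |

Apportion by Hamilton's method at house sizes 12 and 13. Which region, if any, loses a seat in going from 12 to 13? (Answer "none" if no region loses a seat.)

At 12 seats: C 4, B 6, D 2.
At 13 seats: C 5, B 7, D 1.
D drops from 2 to 1.

D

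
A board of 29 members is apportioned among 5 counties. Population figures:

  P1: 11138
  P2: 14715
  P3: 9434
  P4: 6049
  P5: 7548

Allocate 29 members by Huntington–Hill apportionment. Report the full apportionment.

With divisor 1721: modified quotas P1 6.472, P2 8.550, P3 5.482, P4 3.515, P5 4.386.
Geometric-mean thresholds: P1 √(6·7)=6.481, P2 √(8·9)=8.485, P3 √(5·6)=5.477, P4 √(3·4)=3.464, P5 √(4·5)=4.472.
Each quota rounded against its threshold gives P1 6, P2 9, P3 6, P4 4, P5 4 (total 29).

P1: 6, P2: 9, P3: 6, P4: 4, P5: 4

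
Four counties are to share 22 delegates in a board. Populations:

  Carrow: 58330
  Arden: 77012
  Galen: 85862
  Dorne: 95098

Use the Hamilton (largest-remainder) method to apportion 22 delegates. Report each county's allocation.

Carrow=4; Arden=5; Galen=6; Dorne=7

Total 316302; standard divisor 316302/22 ≈ 14377.364.
Standard quotas: Carrow 4.0571, Arden 5.3565, Galen 5.9720, Dorne 6.6144.
Lower quotas: Carrow 4, Arden 5, Galen 5, Dorne 6 (sum 20, leaving 2 seats).
Remainders in descending order: Galen 0.9720, Dorne 0.6144, Arden 0.3565, Carrow 0.0571.
Largest remainders: Galen, Dorne receive the extra seats.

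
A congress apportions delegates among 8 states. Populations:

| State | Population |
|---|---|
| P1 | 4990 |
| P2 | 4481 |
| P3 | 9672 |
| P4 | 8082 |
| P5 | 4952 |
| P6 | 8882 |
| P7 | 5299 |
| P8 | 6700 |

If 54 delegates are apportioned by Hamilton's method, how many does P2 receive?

Total 53058; standard divisor 53058/54 ≈ 982.556.
Standard quotas: P1 5.0786, P2 4.5606, P3 9.8437, P4 8.2255, P5 5.0399, P6 9.0397, P7 5.3931, P8 6.8190.
Lower quotas: P1 5, P2 4, P3 9, P4 8, P5 5, P6 9, P7 5, P8 6 (sum 51, leaving 3 seats).
Remainders in descending order: P3 0.8437, P8 0.8190, P2 0.5606, P7 0.3931, P4 0.2255, P1 0.0786, P5 0.0399, P6 0.0397.
The surplus seats go to P3, P8, P2.
P2 receives 5.

5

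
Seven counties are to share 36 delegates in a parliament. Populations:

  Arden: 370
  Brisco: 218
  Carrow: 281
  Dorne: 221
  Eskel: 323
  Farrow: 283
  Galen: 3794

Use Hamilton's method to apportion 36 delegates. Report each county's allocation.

Arden=2, Brisco=1, Carrow=2, Dorne=2, Eskel=2, Farrow=2, Galen=25

Total 5490; standard divisor 5490/36 ≈ 152.5.
Standard quotas: Arden 2.426, Brisco 1.430, Carrow 1.843, Dorne 1.449, Eskel 2.118, Farrow 1.856, Galen 24.879.
Lower quotas: Arden 2, Brisco 1, Carrow 1, Dorne 1, Eskel 2, Farrow 1, Galen 24 (sum 32, leaving 4 seats).
Remainders in descending order: Galen 0.879, Farrow 0.856, Carrow 0.843, Dorne 0.449, Brisco 0.430, Arden 0.426, Eskel 0.118.
Largest remainders: Galen, Farrow, Carrow, Dorne receive the extra seats.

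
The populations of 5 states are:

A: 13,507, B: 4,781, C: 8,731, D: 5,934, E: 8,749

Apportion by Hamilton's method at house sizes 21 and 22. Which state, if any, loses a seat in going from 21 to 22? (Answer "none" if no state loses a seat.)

B

At 21 seats: A 7, B 3, C 4, D 3, E 4.
At 22 seats: A 7, B 2, C 5, D 3, E 5.
B drops from 3 to 2.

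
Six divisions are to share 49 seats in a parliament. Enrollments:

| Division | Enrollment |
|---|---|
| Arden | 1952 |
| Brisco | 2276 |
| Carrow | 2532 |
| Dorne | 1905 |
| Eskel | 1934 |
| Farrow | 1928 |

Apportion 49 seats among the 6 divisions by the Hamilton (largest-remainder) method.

Arden=8, Brisco=9, Carrow=10, Dorne=7, Eskel=8, Farrow=7

The standard divisor is 12527/49 ≈ 255.653.
Standard quotas: Arden 7.635, Brisco 8.903, Carrow 9.904, Dorne 7.452, Eskel 7.565, Farrow 7.541.
Lower quotas: Arden 7, Brisco 8, Carrow 9, Dorne 7, Eskel 7, Farrow 7 (sum 45, leaving 4 seats).
Remainders in descending order: Carrow 0.904, Brisco 0.903, Arden 0.635, Eskel 0.565, Farrow 0.541, Dorne 0.452.
The surplus seats go to Carrow, Brisco, Arden, Eskel.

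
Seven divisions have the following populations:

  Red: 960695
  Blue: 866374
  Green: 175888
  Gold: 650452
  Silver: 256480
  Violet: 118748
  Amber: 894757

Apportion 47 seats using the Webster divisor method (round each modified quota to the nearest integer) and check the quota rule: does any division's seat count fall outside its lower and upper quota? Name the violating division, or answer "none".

none

Standard quotas: Red 11.509, Blue 10.379, Green 2.107, Gold 7.792, Silver 3.072, Violet 1.423, Amber 10.719.
Webster allocation: Red 12, Blue 10, Green 2, Gold 8, Silver 3, Violet 1, Amber 11.
Every allocation lies between the lower and upper quota.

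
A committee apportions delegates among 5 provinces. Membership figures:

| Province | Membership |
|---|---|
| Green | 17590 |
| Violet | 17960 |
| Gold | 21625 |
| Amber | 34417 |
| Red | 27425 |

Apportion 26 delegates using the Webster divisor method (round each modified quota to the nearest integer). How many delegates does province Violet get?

4

Standard divisor 119017/26 ≈ 4577.577; standard quotas: Green 3.843, Violet 3.923, Gold 4.724, Amber 7.519, Red 5.991.
Rounding to the nearest integer gives 4, 4, 5, 8, 6 = 27 seats, so the divisor must be adjusted.
With modified divisor 4700: modified quotas Green 3.743, Violet 3.821, Gold 4.601, Amber 7.323, Red 5.835.
Rounding to the nearest integer: Green 4, Violet 4, Gold 5, Amber 7, Red 6 (total 26).
Violet receives 4.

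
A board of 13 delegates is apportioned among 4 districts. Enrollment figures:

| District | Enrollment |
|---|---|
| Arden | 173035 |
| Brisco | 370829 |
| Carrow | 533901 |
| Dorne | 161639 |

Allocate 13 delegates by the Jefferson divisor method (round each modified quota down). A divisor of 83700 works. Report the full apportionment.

With modified divisor 83700: modified quotas Arden 2.067, Brisco 4.430, Carrow 6.379, Dorne 1.931.
Rounding down: Arden 2, Brisco 4, Carrow 6, Dorne 1 (total 13).

Arden: 2; Brisco: 4; Carrow: 6; Dorne: 1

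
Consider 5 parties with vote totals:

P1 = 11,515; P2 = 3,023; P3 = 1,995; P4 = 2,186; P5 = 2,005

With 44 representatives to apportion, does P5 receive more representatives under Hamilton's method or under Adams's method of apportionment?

Hamilton: P1 25, P2 6, P3 4, P4 5, P5 4.
Adams: P1 23, P2 7, P3 4, P4 5, P5 5.
P5 gets 4 under Hamilton and 5 under Adams.

Adams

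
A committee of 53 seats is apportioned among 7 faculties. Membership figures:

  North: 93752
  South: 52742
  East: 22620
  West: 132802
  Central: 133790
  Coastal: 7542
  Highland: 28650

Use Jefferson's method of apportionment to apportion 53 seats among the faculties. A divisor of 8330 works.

North: 11, South: 6, East: 2, West: 15, Central: 16, Coastal: 0, Highland: 3

With modified divisor 8330: modified quotas North 11.255, South 6.332, East 2.715, West 15.943, Central 16.061, Coastal 0.905, Highland 3.439.
Rounding down: North 11, South 6, East 2, West 15, Central 16, Coastal 0, Highland 3 (total 53).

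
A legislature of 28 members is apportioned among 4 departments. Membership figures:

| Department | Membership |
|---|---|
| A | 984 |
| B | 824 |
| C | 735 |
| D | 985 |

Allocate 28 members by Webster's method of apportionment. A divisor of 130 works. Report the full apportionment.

With modified divisor 130: modified quotas A 7.569, B 6.338, C 5.654, D 7.577.
Rounding to the nearest integer: A 8, B 6, C 6, D 8 (total 28).

A: 8; B: 6; C: 6; D: 8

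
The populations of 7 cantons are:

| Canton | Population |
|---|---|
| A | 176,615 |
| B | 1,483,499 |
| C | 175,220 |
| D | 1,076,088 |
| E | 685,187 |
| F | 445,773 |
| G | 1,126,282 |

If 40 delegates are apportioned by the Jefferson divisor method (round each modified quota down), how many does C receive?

1

Standard divisor 5168664/40 ≈ 129216.6; standard quotas: A 1.367, B 11.481, C 1.356, D 8.328, E 5.303, F 3.450, G 8.716.
Rounding down gives 1, 11, 1, 8, 5, 3, 8 = 37 seats, so the divisor must be adjusted.
With modified divisor 116900: modified quotas A 1.511, B 12.690, C 1.499, D 9.205, E 5.861, F 3.813, G 9.635.
Rounding down: A 1, B 12, C 1, D 9, E 5, F 3, G 9 (total 40).
C receives 1.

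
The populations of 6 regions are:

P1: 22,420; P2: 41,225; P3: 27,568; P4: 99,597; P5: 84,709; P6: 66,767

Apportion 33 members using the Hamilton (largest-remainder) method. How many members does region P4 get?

10

The standard divisor is 342286/33 ≈ 10372.303.
Standard quotas: P1 2.1615, P2 3.9745, P3 2.6578, P4 9.6022, P5 8.1668, P6 6.4370.
Lower quotas: P1 2, P2 3, P3 2, P4 9, P5 8, P6 6 (sum 30, leaving 3 seats).
Remainders in descending order: P2 0.9745, P3 0.6578, P4 0.6022, P6 0.4370, P5 0.1668, P1 0.1615.
Largest remainders: P2, P3, P4 receive the extra seats.
P4 receives 10.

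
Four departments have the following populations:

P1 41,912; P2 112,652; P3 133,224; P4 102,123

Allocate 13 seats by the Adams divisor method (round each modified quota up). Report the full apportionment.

P1 2, P2 4, P3 4, P4 3

Standard divisor 389911/13 ≈ 29993.154; standard quotas: P1 1.397, P2 3.756, P3 4.442, P4 3.405.
Rounding up gives 2, 4, 5, 4 = 15 seats, so the divisor must be adjusted.
With modified divisor 35800: modified quotas P1 1.171, P2 3.147, P3 3.721, P4 2.853.
Rounding up: P1 2, P2 4, P3 4, P4 3 (total 13).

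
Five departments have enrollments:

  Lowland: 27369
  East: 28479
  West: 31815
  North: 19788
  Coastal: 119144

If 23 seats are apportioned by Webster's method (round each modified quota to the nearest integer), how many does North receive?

2

Standard divisor 226595/23 ≈ 9851.957; standard quotas: Lowland 2.778, East 2.891, West 3.229, North 2.009, Coastal 12.093.
Rounding to the nearest integer gives Lowland 3, East 3, West 3, North 2, Coastal 12 — total 23, matching the house size, so no adjustment is needed.
North receives 2.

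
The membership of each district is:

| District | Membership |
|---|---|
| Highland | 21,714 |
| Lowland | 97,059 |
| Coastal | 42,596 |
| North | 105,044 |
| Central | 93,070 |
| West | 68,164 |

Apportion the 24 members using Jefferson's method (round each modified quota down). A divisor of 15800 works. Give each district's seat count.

Highland=1, Lowland=6, Coastal=2, North=6, Central=5, West=4

With modified divisor 15800: modified quotas Highland 1.374, Lowland 6.143, Coastal 2.696, North 6.648, Central 5.891, West 4.314.
Rounding down: Highland 1, Lowland 6, Coastal 2, North 6, Central 5, West 4 (total 24).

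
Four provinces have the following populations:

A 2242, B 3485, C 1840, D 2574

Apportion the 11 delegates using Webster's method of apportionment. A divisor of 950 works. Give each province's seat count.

A: 2, B: 4, C: 2, D: 3

With modified divisor 950: modified quotas A 2.360, B 3.668, C 1.937, D 2.709.
Rounding to the nearest integer: A 2, B 4, C 2, D 3 (total 11).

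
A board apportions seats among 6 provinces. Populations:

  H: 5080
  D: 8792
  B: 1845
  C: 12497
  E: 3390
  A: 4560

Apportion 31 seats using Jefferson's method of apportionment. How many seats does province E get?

Standard divisor 36164/31 ≈ 1166.581; standard quotas: H 4.355, D 7.537, B 1.582, C 10.713, E 2.906, A 3.909.
Rounding down gives 4, 7, 1, 10, 2, 3 = 27 seats, so the divisor must be adjusted.
With modified divisor 1070: modified quotas H 4.748, D 8.217, B 1.724, C 11.679, E 3.168, A 4.262.
Rounding down: H 4, D 8, B 1, C 11, E 3, A 4 (total 31).
E receives 3.

3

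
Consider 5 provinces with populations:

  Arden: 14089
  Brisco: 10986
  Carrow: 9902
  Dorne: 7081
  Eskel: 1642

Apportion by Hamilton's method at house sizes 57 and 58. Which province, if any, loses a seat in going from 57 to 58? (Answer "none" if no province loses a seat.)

none

At 57 seats: Arden 19, Brisco 14, Carrow 13, Dorne 9, Eskel 2.
At 58 seats: Arden 19, Brisco 15, Carrow 13, Dorne 9, Eskel 2.
No province's allocation decreased.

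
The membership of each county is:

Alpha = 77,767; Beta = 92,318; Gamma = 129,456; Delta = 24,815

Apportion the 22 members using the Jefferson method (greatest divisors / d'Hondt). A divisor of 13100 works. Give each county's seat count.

Alpha=5; Beta=7; Gamma=9; Delta=1

With modified divisor 13100: modified quotas Alpha 5.936, Beta 7.047, Gamma 9.882, Delta 1.894.
Rounding down: Alpha 5, Beta 7, Gamma 9, Delta 1 (total 22).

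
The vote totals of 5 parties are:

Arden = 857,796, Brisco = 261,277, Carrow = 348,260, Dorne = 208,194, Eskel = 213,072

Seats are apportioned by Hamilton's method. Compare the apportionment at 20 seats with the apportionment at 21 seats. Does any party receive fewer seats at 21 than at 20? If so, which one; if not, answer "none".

none

At 20 seats: Arden 9, Brisco 3, Carrow 4, Dorne 2, Eskel 2.
At 21 seats: Arden 10, Brisco 3, Carrow 4, Dorne 2, Eskel 2.
No party's allocation decreased.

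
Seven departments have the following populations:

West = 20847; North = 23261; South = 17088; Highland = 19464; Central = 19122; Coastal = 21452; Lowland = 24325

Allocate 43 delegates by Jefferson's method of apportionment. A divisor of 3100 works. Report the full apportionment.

With modified divisor 3100: modified quotas West 6.725, North 7.504, South 5.512, Highland 6.279, Central 6.168, Coastal 6.920, Lowland 7.847.
Rounding down: West 6, North 7, South 5, Highland 6, Central 6, Coastal 6, Lowland 7 (total 43).

West 6, North 7, South 5, Highland 6, Central 6, Coastal 6, Lowland 7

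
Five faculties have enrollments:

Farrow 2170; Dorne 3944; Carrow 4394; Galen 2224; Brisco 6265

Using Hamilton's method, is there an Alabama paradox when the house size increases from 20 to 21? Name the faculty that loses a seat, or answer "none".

none

At 20 seats: Farrow 2, Dorne 4, Carrow 5, Galen 2, Brisco 7.
At 21 seats: Farrow 2, Dorne 4, Carrow 5, Galen 3, Brisco 7.
No faculty's allocation decreased.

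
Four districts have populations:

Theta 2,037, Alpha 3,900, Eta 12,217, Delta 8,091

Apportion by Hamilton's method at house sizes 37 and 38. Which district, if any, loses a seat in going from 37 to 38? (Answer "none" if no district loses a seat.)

Alpha

At 37 seats: Theta 3, Alpha 6, Eta 17, Delta 11.
At 38 seats: Theta 3, Alpha 5, Eta 18, Delta 12.
Alpha drops from 6 to 5.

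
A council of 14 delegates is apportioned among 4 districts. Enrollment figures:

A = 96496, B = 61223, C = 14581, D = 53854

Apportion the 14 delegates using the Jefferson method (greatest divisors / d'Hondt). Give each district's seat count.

Standard divisor 226154/14 ≈ 16153.857; standard quotas: A 5.974, B 3.790, C 0.903, D 3.334.
Rounding down gives 5, 3, 0, 3 = 11 seats, so the divisor must be adjusted.
With modified divisor 14200: modified quotas A 6.795, B 4.311, C 1.027, D 3.793.
Rounding down: A 6, B 4, C 1, D 3 (total 14).

A 6; B 4; C 1; D 3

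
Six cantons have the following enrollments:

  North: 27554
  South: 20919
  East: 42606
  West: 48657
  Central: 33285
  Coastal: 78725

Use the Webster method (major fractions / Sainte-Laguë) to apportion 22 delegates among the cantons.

North 2, South 2, East 4, West 4, Central 3, Coastal 7

Standard divisor 251746/22 ≈ 11443; standard quotas: North 2.408, South 1.828, East 3.723, West 4.252, Central 2.909, Coastal 6.880.
Rounding to the nearest integer gives North 2, South 2, East 4, West 4, Central 3, Coastal 7 — total 22, matching the house size, so no adjustment is needed.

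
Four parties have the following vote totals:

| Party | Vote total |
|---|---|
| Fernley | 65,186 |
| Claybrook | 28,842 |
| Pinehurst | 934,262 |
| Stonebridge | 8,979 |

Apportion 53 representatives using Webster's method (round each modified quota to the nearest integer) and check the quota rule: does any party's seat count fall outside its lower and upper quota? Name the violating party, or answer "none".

Standard quotas: Fernley 3.331, Claybrook 1.474, Pinehurst 47.737, Stonebridge 0.459.
Webster allocation: Fernley 3, Claybrook 1, Pinehurst 49, Stonebridge 0.
Pinehurst has quota 47.737 (lower 47, upper 48) but receives 49 — outside the quota interval.

Pinehurst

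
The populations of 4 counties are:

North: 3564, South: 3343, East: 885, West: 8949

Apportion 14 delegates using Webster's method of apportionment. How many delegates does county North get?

3

Standard divisor 16741/14 ≈ 1195.786; standard quotas: North 2.980, South 2.796, East 0.740, West 7.484.
Rounding to the nearest integer gives North 3, South 3, East 1, West 7 — total 14, matching the house size, so no adjustment is needed.
North receives 3.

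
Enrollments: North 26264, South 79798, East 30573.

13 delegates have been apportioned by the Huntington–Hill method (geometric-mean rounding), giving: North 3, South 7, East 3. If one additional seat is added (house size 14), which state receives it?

South

Priority for the next seat is population ÷ (√(s·(s+1))).
Priorities: North 7581.764, South 10663.456, East 8825.665.
Highest priority: South.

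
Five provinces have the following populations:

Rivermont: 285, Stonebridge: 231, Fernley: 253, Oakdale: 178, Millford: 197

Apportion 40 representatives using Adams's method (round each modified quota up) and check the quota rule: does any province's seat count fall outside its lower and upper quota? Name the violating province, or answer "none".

Standard quotas: Rivermont 9.965, Stonebridge 8.077, Fernley 8.846, Oakdale 6.224, Millford 6.888.
Adams allocation: Rivermont 10, Stonebridge 8, Fernley 9, Oakdale 6, Millford 7.
Every allocation lies between the lower and upper quota.

none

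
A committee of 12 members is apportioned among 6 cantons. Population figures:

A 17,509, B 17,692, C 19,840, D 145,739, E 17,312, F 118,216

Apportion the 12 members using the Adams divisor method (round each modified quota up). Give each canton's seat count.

Standard divisor 336308/12 ≈ 28025.667; standard quotas: A 0.625, B 0.631, C 0.708, D 5.200, E 0.618, F 4.218.
Rounding up gives 1, 1, 1, 6, 1, 5 = 15 seats, so the divisor must be adjusted.
With modified divisor 37900: modified quotas A 0.462, B 0.467, C 0.523, D 3.845, E 0.457, F 3.119.
Rounding up: A 1, B 1, C 1, D 4, E 1, F 4 (total 12).

A=1, B=1, C=1, D=4, E=1, F=4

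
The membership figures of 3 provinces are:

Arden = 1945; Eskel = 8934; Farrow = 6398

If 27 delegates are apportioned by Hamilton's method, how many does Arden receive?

3

Standard divisor: 17277 ÷ 27 ≈ 639.889.
Standard quotas: Arden 3.0396, Eskel 13.9618, Farrow 9.9986.
Lower quotas: Arden 3, Eskel 13, Farrow 9 (sum 25, leaving 2 seats).
Remainders in descending order: Farrow 0.9986, Eskel 0.9618, Arden 0.0396.
The surplus seats go to Farrow, Eskel.
Arden receives 3.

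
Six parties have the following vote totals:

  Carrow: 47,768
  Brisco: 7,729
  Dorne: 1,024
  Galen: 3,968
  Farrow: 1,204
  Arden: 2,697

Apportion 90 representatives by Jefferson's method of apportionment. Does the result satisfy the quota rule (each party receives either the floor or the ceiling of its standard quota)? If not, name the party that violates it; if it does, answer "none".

Standard quotas: Carrow 66.767, Brisco 10.803, Dorne 1.431, Galen 5.546, Farrow 1.683, Arden 3.770.
Jefferson allocation: Carrow 69, Brisco 11, Dorne 1, Galen 5, Farrow 1, Arden 3.
Carrow has quota 66.767 (lower 66, upper 67) but receives 69 — outside the quota interval.

Carrow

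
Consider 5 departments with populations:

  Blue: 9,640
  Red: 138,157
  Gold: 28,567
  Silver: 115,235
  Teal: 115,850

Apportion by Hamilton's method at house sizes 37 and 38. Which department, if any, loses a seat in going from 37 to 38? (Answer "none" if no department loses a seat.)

Gold

At 37 seats: Blue 1, Red 13, Gold 3, Silver 10, Teal 10.
At 38 seats: Blue 1, Red 13, Gold 2, Silver 11, Teal 11.
Gold drops from 3 to 2.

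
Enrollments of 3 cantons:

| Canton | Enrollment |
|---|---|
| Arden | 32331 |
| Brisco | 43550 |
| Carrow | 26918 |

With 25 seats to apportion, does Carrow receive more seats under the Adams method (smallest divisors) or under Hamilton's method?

Adams: Arden 8, Brisco 10, Carrow 7.
Hamilton: Arden 8, Brisco 11, Carrow 6.
Carrow gets 7 under Adams and 6 under Hamilton.

Adams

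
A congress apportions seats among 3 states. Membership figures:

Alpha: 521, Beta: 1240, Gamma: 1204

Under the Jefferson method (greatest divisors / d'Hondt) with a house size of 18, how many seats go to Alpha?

3

Standard divisor 2965/18 ≈ 164.722; standard quotas: Alpha 3.163, Beta 7.528, Gamma 7.309.
Rounding down gives 3, 7, 7 = 17 seats, so the divisor must be adjusted.
With modified divisor 153: modified quotas Alpha 3.405, Beta 8.105, Gamma 7.869.
Rounding down: Alpha 3, Beta 8, Gamma 7 (total 18).
Alpha receives 3.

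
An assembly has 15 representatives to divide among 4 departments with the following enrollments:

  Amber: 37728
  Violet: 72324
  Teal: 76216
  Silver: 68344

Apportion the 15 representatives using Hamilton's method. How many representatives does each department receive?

Amber 2; Violet 4; Teal 5; Silver 4

The standard divisor is 254612/15 ≈ 16974.133.
Standard quotas: Amber 2.2227, Violet 4.2608, Teal 4.4901, Silver 4.0264.
Lower quotas: Amber 2, Violet 4, Teal 4, Silver 4 (sum 14, leaving 1 seat).
Remainders in descending order: Teal 0.4901, Violet 0.2608, Amber 0.2227, Silver 0.0264.
Largest remainder: Teal receives the extra seat.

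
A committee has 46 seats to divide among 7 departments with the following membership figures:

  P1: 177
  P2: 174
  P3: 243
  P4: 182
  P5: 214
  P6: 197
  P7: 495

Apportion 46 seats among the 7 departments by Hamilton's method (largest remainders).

Total 1682; standard divisor 1682/46 ≈ 36.565.
Standard quotas: P1 4.841, P2 4.759, P3 6.646, P4 4.977, P5 5.853, P6 5.388, P7 13.537.
Lower quotas: P1 4, P2 4, P3 6, P4 4, P5 5, P6 5, P7 13 (sum 41, leaving 5 seats).
Remainders in descending order: P4 0.977, P5 0.853, P1 0.841, P2 0.759, P3 0.646, P7 0.537, P6 0.388.
Largest remainders: P4, P5, P1, P2, P3 receive the extra seats.

P1=5, P2=5, P3=7, P4=5, P5=6, P6=5, P7=13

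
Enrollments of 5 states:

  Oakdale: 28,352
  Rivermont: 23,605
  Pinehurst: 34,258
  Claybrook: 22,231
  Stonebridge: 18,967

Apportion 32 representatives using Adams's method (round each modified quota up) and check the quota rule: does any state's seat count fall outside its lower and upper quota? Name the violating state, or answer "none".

Standard quotas: Oakdale 7.121, Rivermont 5.928, Pinehurst 8.604, Claybrook 5.583, Stonebridge 4.764.
Adams allocation: Oakdale 7, Rivermont 6, Pinehurst 8, Claybrook 6, Stonebridge 5.
Every allocation lies between the lower and upper quota.

none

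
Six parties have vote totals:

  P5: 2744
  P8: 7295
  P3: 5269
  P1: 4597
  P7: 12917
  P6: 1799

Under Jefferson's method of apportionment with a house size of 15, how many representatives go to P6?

0

Standard divisor 34621/15 ≈ 2308.067; standard quotas: P5 1.189, P8 3.161, P3 2.283, P1 1.992, P7 5.596, P6 0.779.
Rounding down gives 1, 3, 2, 1, 5, 0 = 12 seats, so the divisor must be adjusted.
With modified divisor 1838.83: modified quotas P5 1.492, P8 3.967, P3 2.865, P1 2.500, P7 7.025, P6 0.978.
Rounding down: P5 1, P8 3, P3 2, P1 2, P7 7, P6 0 (total 15).
P6 receives 0.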